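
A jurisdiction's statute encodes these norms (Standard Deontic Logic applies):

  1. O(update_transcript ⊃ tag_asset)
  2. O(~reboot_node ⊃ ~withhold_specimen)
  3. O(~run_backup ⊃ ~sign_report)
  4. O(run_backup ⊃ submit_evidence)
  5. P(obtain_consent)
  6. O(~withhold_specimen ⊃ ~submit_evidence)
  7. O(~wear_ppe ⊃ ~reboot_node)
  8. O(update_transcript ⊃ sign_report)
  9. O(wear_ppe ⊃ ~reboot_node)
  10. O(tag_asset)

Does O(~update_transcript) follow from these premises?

By case analysis on wear_ppe: premise 9 gives O(wear_ppe ⊃ ~reboot_node) and premise 7 gives O(~wear_ppe ⊃ ~reboot_node), so O(~reboot_node) either way.
Premise 2 is O(~reboot_node ⊃ ~withhold_specimen); since O(~reboot_node), deontic closure gives O(~withhold_specimen).
From O(~withhold_specimen) and premise 6, O(~withhold_specimen ⊃ ~submit_evidence), we obtain O(~submit_evidence).
Premise 4, O(run_backup ⊃ submit_evidence), contraposes to O(~submit_evidence ⊃ ~run_backup); with O(~submit_evidence) we get O(~run_backup).
From O(~run_backup) and premise 3, O(~run_backup ⊃ ~sign_report), we obtain O(~sign_report).
The contrapositive of premise 8 (O(update_transcript ⊃ sign_report)) is O(~sign_report ⊃ ~update_transcript), and O(~sign_report) is already established, so O(~update_transcript).
Premises 1, 5, 10 do not contribute to this derivation.
So O(~update_transcript) follows.

Yes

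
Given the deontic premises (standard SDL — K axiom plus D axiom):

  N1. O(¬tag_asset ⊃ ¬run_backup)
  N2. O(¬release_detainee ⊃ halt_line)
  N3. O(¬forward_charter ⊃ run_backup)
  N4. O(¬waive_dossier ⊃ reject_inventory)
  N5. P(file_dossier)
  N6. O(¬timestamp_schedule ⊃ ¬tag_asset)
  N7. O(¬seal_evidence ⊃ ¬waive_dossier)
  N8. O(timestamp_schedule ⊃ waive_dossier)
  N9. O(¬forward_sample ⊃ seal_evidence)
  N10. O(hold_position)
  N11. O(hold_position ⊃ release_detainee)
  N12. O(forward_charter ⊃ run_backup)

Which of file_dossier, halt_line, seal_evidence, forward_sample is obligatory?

seal_evidence

Premises 3 and 12 are O(¬forward_charter ⊃ run_backup) and O(forward_charter ⊃ run_backup); every ideal world satisfies ¬forward_charter or forward_charter, so in either case run_backup holds — hence O(run_backup).
Premise 1, O(¬tag_asset ⊃ ¬run_backup), contraposes to O(run_backup ⊃ tag_asset); with O(run_backup) we get O(tag_asset).
Premise 6 is O(¬timestamp_schedule ⊃ ¬tag_asset); contrapositively O(tag_asset ⊃ timestamp_schedule). Since O(tag_asset) holds, K gives O(timestamp_schedule).
From O(timestamp_schedule) and premise 8, O(timestamp_schedule ⊃ waive_dossier), we obtain O(waive_dossier).
Premise 7 is O(¬seal_evidence ⊃ ¬waive_dossier); contrapositively O(waive_dossier ⊃ seal_evidence). Since O(waive_dossier) holds, K gives O(seal_evidence).
So O(seal_evidence) holds — seal_evidence is obligatory. None of the other listed options is made obligatory by any chain of premises.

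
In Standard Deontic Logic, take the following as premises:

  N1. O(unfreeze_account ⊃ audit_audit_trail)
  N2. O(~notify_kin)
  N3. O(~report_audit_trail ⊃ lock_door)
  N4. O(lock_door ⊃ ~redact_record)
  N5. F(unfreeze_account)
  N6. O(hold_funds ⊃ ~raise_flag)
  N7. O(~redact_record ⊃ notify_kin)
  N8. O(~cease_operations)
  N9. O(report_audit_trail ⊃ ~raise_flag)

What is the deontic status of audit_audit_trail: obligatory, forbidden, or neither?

Premise 1 is O(unfreeze_account ⊃ audit_audit_trail), but O(unfreeze_account) is not derivable from the premises, so it does not yield O(audit_audit_trail).
No premise or chain of K-axiom applications forces O(audit_audit_trail), and none forces O(~audit_audit_trail). So audit_audit_trail is neither obligatory nor forbidden under these norms.

Neither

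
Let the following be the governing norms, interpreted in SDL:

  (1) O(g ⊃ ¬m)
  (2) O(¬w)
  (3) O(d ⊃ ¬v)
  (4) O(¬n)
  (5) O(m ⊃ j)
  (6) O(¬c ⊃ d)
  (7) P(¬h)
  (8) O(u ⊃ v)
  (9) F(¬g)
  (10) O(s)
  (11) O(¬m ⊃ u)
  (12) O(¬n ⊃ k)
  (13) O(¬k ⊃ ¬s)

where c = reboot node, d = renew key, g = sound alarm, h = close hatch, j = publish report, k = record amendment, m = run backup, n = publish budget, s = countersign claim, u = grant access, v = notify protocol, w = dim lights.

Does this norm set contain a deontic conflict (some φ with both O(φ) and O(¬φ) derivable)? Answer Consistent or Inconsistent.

Premise 13 is O(¬k ⊃ ¬s), but O(¬k) is not derivable from the premises, so it does not yield O(¬s).
So O(¬s) is not derivable, and the apparent clash with O(s) does not arise.
A world satisfying every obligation exists (e.g. c=true, d=false, g=true, h=false, j=false, k=true, m=false, n=false, s=true, u=true, v=true, w=false); no atom is both obligatory and forbidden, so the set is consistent.

Consistent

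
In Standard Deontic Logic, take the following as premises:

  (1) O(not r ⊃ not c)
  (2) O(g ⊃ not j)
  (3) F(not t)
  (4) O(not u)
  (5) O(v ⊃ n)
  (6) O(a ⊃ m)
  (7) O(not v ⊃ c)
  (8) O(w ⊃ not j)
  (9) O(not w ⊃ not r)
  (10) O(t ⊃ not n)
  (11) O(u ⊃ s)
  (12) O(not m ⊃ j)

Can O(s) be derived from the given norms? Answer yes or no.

Premise 11 is O(u ⊃ s), but O(u) is not derivable from the premises, so it does not yield O(s).
No other premise forces O(s). An ideal world satisfying every premise can still have s false, so O(s) is not derivable.

No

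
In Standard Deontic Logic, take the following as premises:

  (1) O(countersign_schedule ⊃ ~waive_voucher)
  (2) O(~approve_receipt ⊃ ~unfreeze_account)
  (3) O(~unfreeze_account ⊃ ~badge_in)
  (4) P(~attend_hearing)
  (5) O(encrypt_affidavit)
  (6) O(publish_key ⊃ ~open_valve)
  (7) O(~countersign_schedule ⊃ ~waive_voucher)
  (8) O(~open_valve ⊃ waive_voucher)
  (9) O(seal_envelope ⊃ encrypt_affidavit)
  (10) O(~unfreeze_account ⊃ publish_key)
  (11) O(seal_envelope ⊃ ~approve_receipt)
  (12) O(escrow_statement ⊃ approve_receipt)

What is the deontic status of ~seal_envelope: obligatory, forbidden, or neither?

Obligatory

By case analysis on countersign_schedule: premise 1 gives O(countersign_schedule ⊃ ~waive_voucher) and premise 7 gives O(~countersign_schedule ⊃ ~waive_voucher), so O(~waive_voucher) either way.
Premise 8 is O(~open_valve ⊃ waive_voucher); contrapositively O(~waive_voucher ⊃ open_valve). Since O(~waive_voucher) holds, K gives O(open_valve).
The contrapositive of premise 6 (O(publish_key ⊃ ~open_valve)) is O(open_valve ⊃ ~publish_key), and O(open_valve) is already established, so O(~publish_key).
Premise 10 is O(~unfreeze_account ⊃ publish_key); contrapositively O(~publish_key ⊃ unfreeze_account). Since O(~publish_key) holds, K gives O(unfreeze_account).
Premise 2, O(~approve_receipt ⊃ ~unfreeze_account), contraposes to O(unfreeze_account ⊃ approve_receipt); with O(unfreeze_account) we get O(approve_receipt).
The contrapositive of premise 11 (O(seal_envelope ⊃ ~approve_receipt)) is O(approve_receipt ⊃ ~seal_envelope), and O(approve_receipt) is already established, so O(~seal_envelope).
Premises 3, 4, 5, 9, 12 do not contribute to this derivation.
Hence ~seal_envelope is obligatory.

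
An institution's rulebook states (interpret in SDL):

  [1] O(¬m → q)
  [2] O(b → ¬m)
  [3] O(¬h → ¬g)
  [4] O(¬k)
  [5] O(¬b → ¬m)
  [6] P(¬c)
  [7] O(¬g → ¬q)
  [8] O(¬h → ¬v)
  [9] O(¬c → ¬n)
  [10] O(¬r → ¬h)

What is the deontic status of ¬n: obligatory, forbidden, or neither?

Premise 9 is O(¬c → ¬n), but O(¬c) is not derivable from the premises (the permission P(¬c) asserts only ¬O(c), not O(¬c)), so it does not yield O(¬n).
No premise or chain of K-axiom applications forces O(¬n), and none forces O(n). So ¬n is neither obligatory nor forbidden under these norms.

Neither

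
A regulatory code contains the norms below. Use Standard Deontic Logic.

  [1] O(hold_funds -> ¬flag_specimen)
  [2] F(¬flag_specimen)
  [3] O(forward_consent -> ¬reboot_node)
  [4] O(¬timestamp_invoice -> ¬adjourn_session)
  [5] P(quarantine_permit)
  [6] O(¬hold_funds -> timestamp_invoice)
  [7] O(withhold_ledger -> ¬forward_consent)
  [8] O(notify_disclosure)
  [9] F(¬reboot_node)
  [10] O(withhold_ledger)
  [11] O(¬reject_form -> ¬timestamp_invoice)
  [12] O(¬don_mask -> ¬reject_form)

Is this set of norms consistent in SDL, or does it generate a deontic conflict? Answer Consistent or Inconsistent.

Premise 3 is O(forward_consent -> ¬reboot_node), but O(forward_consent) is not derivable from the premises, so it does not yield O(¬reboot_node).
So O(¬reboot_node) is not derivable, and the apparent clash with O(reboot_node) does not arise.
A world satisfying every obligation exists (e.g. adjourn_session=false, don_mask=true, flag_specimen=true, forward_consent=false, hold_funds=false, notify_disclosure=true, quarantine_permit=false, reboot_node=true, reject_form=true, timestamp_invoice=true, withhold_ledger=true); no atom is both obligatory and forbidden, so the set is consistent.

Consistent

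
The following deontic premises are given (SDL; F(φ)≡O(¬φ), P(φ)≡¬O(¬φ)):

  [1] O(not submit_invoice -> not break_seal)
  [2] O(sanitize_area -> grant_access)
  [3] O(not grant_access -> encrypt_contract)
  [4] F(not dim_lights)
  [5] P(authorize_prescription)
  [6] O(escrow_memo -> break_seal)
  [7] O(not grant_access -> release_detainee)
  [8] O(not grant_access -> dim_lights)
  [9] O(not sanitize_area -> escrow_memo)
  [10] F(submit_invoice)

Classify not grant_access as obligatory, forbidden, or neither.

Premise 10, F(submit_invoice), is equivalent to O(not submit_invoice).
From O(not submit_invoice) and premise 1, O(not submit_invoice -> not break_seal), we obtain O(not break_seal).
Premise 6 is O(escrow_memo -> break_seal); contrapositively O(not break_seal -> not escrow_memo). Since O(not break_seal) holds, K gives O(not escrow_memo).
Premise 9 is O(not sanitize_area -> escrow_memo); contrapositively O(not escrow_memo -> sanitize_area). Since O(not escrow_memo) holds, K gives O(sanitize_area).
Premise 2 is O(sanitize_area -> grant_access); since O(sanitize_area), deontic closure gives O(grant_access).
Premises 3, 4, 5, 7, 8 do not contribute to this derivation.
Thus O(grant_access), which is F(not grant_access): not grant_access is forbidden.

Forbidden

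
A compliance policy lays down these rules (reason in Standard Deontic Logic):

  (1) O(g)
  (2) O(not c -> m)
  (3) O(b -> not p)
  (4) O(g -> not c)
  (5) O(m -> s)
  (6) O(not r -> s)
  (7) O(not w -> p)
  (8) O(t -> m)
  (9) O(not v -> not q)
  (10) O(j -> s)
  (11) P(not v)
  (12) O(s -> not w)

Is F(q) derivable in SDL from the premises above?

Premise 9 is O(not v -> not q), but O(not v) is not derivable from the premises (the permission P(not v) asserts only not O(v), not O(not v)), so it does not yield O(not q).
No other premise forces O(not q). An ideal world satisfying every premise can still have q true, so F(q) is not derivable.

No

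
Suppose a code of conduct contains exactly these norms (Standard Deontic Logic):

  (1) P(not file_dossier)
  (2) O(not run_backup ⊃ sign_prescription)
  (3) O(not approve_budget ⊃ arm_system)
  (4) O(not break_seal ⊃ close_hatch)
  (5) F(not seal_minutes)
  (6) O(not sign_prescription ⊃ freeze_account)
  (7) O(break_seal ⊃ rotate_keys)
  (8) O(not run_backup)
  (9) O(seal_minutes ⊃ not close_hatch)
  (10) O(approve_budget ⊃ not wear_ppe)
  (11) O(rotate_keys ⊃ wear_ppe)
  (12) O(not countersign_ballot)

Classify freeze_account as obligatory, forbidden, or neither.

Premise 6 is O(not sign_prescription ⊃ freeze_account), but O(not sign_prescription) is not derivable from the premises, so it does not yield O(freeze_account).
No premise or chain of K-axiom applications forces O(freeze_account), and none forces O(not freeze_account). So freeze_account is neither obligatory nor forbidden under these norms.

Neither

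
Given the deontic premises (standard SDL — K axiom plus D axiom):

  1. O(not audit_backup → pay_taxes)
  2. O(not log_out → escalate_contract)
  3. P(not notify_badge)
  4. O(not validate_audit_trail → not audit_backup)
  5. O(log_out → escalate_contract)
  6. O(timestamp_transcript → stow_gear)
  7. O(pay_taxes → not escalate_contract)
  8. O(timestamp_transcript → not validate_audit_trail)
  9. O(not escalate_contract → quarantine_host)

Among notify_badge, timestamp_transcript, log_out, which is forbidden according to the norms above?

By case analysis on not log_out: premise 2 gives O(not log_out → escalate_contract) and premise 5 gives O(log_out → escalate_contract), so O(escalate_contract) either way.
Premise 7, O(pay_taxes → not escalate_contract), contraposes to O(escalate_contract → not pay_taxes); with O(escalate_contract) we get O(not pay_taxes).
The contrapositive of premise 1 (O(not audit_backup → pay_taxes)) is O(not pay_taxes → audit_backup), and O(not pay_taxes) is already established, so O(audit_backup).
Premise 4 is O(not validate_audit_trail → not audit_backup); contrapositively O(audit_backup → validate_audit_trail). Since O(audit_backup) holds, K gives O(validate_audit_trail).
The contrapositive of premise 8 (O(timestamp_transcript → not validate_audit_trail)) is O(validate_audit_trail → not timestamp_transcript), and O(validate_audit_trail) is already established, so O(not timestamp_transcript).
So O(not timestamp_transcript) holds, i.e. timestamp_transcript is forbidden. None of the other listed options is forbidden under the premises.

timestamp_transcript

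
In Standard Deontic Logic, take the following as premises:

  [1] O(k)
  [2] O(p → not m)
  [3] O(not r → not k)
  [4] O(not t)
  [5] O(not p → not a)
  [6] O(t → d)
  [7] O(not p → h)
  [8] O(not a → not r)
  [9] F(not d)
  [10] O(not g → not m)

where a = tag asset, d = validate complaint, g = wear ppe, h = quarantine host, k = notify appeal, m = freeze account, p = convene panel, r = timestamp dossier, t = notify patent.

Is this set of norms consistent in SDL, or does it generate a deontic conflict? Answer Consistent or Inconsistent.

Premise 6 is O(t → d); even if O(d) held, inferring O(t) would be affirming the consequent — invalid.
So O(t) is not derivable, and the apparent clash with O(not t) does not arise.
A world satisfying every obligation exists (e.g. a=true, d=true, g=false, h=false, k=true, m=false, p=true, r=true, t=false); no atom is both obligatory and forbidden, so the set is consistent.

Consistent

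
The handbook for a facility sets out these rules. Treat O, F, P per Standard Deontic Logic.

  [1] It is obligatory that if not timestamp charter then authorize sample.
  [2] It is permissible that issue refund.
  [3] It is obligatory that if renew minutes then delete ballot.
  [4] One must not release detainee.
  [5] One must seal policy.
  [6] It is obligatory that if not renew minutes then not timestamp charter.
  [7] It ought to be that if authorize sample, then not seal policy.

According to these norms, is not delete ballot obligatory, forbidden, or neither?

Forbidden

Premise 5 gives O(seal_policy).
The contrapositive of premise 7 (O(authorize_sample → ¬seal_policy)) is O(seal_policy → ¬authorize_sample), and O(seal_policy) is already established, so O(¬authorize_sample).
Premise 1 is O(¬timestamp_charter → authorize_sample); contrapositively O(¬authorize_sample → timestamp_charter). Since O(¬authorize_sample) holds, K gives O(timestamp_charter).
The contrapositive of premise 6 (O(¬renew_minutes → ¬timestamp_charter)) is O(timestamp_charter → renew_minutes), and O(timestamp_charter) is already established, so O(renew_minutes).
Applying K to premise 3 (O(renew_minutes → delete_ballot)) and O(renew_minutes) yields O(delete_ballot).
Premises 2, 4 do not contribute to this derivation.
Thus O(delete_ballot), which is F(¬delete_ballot): ¬delete_ballot is forbidden.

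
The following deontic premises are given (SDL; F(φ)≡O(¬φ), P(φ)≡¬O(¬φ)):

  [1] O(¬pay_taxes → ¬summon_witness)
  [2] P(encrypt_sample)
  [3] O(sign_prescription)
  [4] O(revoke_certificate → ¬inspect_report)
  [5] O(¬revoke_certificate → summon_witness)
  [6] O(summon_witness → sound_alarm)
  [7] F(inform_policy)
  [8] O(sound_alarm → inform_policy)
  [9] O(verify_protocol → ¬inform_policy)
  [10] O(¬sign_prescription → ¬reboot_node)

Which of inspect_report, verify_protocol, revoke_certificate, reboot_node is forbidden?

Premise 7 is F(inform_policy), i.e. O(¬inform_policy).
Premise 8, O(sound_alarm → inform_policy), contraposes to O(¬inform_policy → ¬sound_alarm); with O(¬inform_policy) we get O(¬sound_alarm).
Premise 6, O(summon_witness → sound_alarm), contraposes to O(¬sound_alarm → ¬summon_witness); with O(¬sound_alarm) we get O(¬summon_witness).
The contrapositive of premise 5 (O(¬revoke_certificate → summon_witness)) is O(¬summon_witness → revoke_certificate), and O(¬summon_witness) is already established, so O(revoke_certificate).
Premise 4 is O(revoke_certificate → ¬inspect_report); since O(revoke_certificate), deontic closure gives O(¬inspect_report).
So O(¬inspect_report) holds, i.e. inspect_report is forbidden. None of the other listed options is forbidden under the premises.

inspect_report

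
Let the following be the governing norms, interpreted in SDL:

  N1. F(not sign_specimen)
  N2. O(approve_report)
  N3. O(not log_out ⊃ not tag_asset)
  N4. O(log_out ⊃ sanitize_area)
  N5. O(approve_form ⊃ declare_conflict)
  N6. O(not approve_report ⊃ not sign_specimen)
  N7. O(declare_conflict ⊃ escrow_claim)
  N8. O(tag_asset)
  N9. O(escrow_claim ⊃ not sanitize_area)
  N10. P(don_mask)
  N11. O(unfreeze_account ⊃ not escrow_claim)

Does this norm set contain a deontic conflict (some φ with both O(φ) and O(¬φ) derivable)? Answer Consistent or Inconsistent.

Consistent

Premise 6 is O(not approve_report ⊃ not sign_specimen), but O(not approve_report) is not derivable from the premises, so it does not yield O(not sign_specimen).
So O(not sign_specimen) is not derivable, and the apparent clash with O(sign_specimen) does not arise.
A world satisfying every obligation exists (e.g. approve_form=false, approve_report=true, declare_conflict=false, don_mask=false, escrow_claim=false, log_out=true, sanitize_area=true, sign_specimen=true, tag_asset=true, unfreeze_account=false); no atom is both obligatory and forbidden, so the set is consistent.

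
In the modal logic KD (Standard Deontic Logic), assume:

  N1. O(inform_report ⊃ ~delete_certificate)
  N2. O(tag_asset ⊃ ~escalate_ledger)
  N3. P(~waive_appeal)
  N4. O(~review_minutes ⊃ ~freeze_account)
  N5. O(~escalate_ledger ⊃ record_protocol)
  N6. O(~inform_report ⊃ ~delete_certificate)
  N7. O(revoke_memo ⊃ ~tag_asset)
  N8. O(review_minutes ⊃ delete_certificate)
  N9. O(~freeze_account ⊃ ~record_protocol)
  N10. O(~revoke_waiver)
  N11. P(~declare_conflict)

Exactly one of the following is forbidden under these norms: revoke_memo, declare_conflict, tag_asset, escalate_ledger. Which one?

Premises 1 and 6 are O(inform_report ⊃ ~delete_certificate) and O(~inform_report ⊃ ~delete_certificate); every ideal world satisfies inform_report or ~inform_report, so in either case ~delete_certificate holds — hence O(~delete_certificate).
Premise 8, O(review_minutes ⊃ delete_certificate), contraposes to O(~delete_certificate ⊃ ~review_minutes); with O(~delete_certificate) we get O(~review_minutes).
From O(~review_minutes) and premise 4, O(~review_minutes ⊃ ~freeze_account), we obtain O(~freeze_account).
Premise 9 is O(~freeze_account ⊃ ~record_protocol); since O(~freeze_account), deontic closure gives O(~record_protocol).
The contrapositive of premise 5 (O(~escalate_ledger ⊃ record_protocol)) is O(~record_protocol ⊃ escalate_ledger), and O(~record_protocol) is already established, so O(escalate_ledger).
Premise 2 is O(tag_asset ⊃ ~escalate_ledger); contrapositively O(escalate_ledger ⊃ ~tag_asset). Since O(escalate_ledger) holds, K gives O(~tag_asset).
So O(~tag_asset) holds, i.e. tag_asset is forbidden. None of the other listed options is forbidden under the premises.

tag_asset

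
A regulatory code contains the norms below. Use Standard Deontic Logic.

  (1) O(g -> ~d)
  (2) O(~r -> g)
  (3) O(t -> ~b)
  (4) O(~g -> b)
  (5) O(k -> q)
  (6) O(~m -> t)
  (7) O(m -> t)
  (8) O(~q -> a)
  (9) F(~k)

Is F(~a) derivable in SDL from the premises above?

Premise 8 is O(~q -> a), but O(~q) is not derivable from the premises, so it does not yield O(a).
No other premise forces O(a). An ideal world satisfying every premise can still have ~a true, so F(~a) is not derivable.

No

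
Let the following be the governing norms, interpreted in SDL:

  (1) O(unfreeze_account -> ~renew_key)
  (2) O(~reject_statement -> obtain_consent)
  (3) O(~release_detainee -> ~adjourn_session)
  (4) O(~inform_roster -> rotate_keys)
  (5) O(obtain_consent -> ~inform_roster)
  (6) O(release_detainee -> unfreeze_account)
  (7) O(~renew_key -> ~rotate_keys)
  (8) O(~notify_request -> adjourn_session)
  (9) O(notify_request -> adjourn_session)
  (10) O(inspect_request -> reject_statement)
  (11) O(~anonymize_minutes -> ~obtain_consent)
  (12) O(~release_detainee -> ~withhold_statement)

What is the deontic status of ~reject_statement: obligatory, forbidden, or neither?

Forbidden

Premises 9 and 8 cover both cases: O(notify_request -> adjourn_session) and O(~notify_request -> adjourn_session). Since notify_request ∨ ~notify_request is a tautology, O(adjourn_session) follows.
Premise 3, O(~release_detainee -> ~adjourn_session), contraposes to O(adjourn_session -> release_detainee); with O(adjourn_session) we get O(release_detainee).
From O(release_detainee) and premise 6, O(release_detainee -> unfreeze_account), we obtain O(unfreeze_account).
Applying K to premise 1 (O(unfreeze_account -> ~renew_key)) and O(unfreeze_account) yields O(~renew_key).
Premise 7 is O(~renew_key -> ~rotate_keys); since O(~renew_key), deontic closure gives O(~rotate_keys).
Premise 4 is O(~inform_roster -> rotate_keys); contrapositively O(~rotate_keys -> inform_roster). Since O(~rotate_keys) holds, K gives O(inform_roster).
The contrapositive of premise 5 (O(obtain_consent -> ~inform_roster)) is O(inform_roster -> ~obtain_consent), and O(inform_roster) is already established, so O(~obtain_consent).
The contrapositive of premise 2 (O(~reject_statement -> obtain_consent)) is O(~obtain_consent -> reject_statement), and O(~obtain_consent) is already established, so O(reject_statement).
Premises 10, 11, 12 do not contribute to this derivation.
Thus O(reject_statement), which is F(~reject_statement): ~reject_statement is forbidden.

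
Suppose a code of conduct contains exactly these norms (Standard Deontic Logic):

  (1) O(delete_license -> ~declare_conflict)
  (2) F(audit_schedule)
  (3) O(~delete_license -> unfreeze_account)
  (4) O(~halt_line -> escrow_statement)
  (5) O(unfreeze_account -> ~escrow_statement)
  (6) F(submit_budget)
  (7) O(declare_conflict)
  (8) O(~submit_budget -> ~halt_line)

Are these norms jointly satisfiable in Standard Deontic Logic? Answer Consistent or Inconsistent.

Premise 7 gives O(declare_conflict).
Premise 1 is O(delete_license -> ~declare_conflict); contrapositively O(declare_conflict -> ~delete_license). Since O(declare_conflict) holds, K gives O(~delete_license).
Premise 3 is O(~delete_license -> unfreeze_account); since O(~delete_license), deontic closure gives O(unfreeze_account).
Premise 5 is O(unfreeze_account -> ~escrow_statement); since O(unfreeze_account), deontic closure gives O(~escrow_statement).
Premise 4, O(~halt_line -> escrow_statement), contraposes to O(~escrow_statement -> halt_line); with O(~escrow_statement) we get O(halt_line).
Premise 8, O(~submit_budget -> ~halt_line), contraposes to O(halt_line -> submit_budget); with O(halt_line) we get O(submit_budget).
Yet premise 6 is F(submit_budget), i.e. O(~submit_budget).
We now have both O(submit_budget) and O(~submit_budget) — submit_budget is simultaneously obligatory and forbidden, violating the D-axiom.

Inconsistent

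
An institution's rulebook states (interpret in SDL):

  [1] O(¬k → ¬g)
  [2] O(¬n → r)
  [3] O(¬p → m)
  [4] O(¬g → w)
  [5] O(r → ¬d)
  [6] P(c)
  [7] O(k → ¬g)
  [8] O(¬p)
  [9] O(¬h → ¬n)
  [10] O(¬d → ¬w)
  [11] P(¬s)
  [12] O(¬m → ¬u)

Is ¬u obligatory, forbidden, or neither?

Premise 12 is O(¬m → ¬u), but O(¬m) is not derivable from the premises, so it does not yield O(¬u).
No premise or chain of K-axiom applications forces O(¬u), and none forces O(u). So ¬u is neither obligatory nor forbidden under these norms.

Neither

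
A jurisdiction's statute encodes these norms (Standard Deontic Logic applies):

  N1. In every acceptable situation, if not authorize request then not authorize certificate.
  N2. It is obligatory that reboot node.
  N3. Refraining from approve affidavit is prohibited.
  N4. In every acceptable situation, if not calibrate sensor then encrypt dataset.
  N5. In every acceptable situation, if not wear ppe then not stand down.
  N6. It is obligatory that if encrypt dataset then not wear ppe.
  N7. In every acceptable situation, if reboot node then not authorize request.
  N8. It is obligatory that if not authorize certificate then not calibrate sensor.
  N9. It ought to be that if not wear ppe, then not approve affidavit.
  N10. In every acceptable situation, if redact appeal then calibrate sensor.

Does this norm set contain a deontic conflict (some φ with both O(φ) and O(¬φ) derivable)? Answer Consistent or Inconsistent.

Premise 3, F(¬approve_affidavit), is equivalent to O(approve_affidavit).
The contrapositive of premise 9 (O(¬wear_ppe → ¬approve_affidavit)) is O(approve_affidavit → wear_ppe), and O(approve_affidavit) is already established, so O(wear_ppe).
Premise 6, O(encrypt_dataset → ¬wear_ppe), contraposes to O(wear_ppe → ¬encrypt_dataset); with O(wear_ppe) we get O(¬encrypt_dataset).
The contrapositive of premise 4 (O(¬calibrate_sensor → encrypt_dataset)) is O(¬encrypt_dataset → calibrate_sensor), and O(¬encrypt_dataset) is already established, so O(calibrate_sensor).
Premise 8 is O(¬authorize_certificate → ¬calibrate_sensor); contrapositively O(calibrate_sensor → authorize_certificate). Since O(calibrate_sensor) holds, K gives O(authorize_certificate).
Premise 1 is O(¬authorize_request → ¬authorize_certificate); contrapositively O(authorize_certificate → authorize_request). Since O(authorize_certificate) holds, K gives O(authorize_request).
Premise 7, O(reboot_node → ¬authorize_request), contraposes to O(authorize_request → ¬reboot_node); with O(authorize_request) we get O(¬reboot_node).
But premise 2 directly asserts O(reboot_node).
We now have both O(¬reboot_node) and O(reboot_node) — reboot_node is simultaneously obligatory and forbidden, violating the D-axiom.

Inconsistent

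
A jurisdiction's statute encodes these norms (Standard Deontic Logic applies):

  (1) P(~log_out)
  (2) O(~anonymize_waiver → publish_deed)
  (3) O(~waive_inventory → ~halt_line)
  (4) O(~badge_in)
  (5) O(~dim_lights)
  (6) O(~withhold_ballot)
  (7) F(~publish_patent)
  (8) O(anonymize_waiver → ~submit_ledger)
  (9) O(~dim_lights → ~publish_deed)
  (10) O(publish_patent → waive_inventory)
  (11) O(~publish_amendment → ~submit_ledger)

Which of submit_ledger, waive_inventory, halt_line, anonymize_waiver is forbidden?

Premise 5 states O(~dim_lights) outright.
Applying K to premise 9 (O(~dim_lights → ~publish_deed)) and O(~dim_lights) yields O(~publish_deed).
The contrapositive of premise 2 (O(~anonymize_waiver → publish_deed)) is O(~publish_deed → anonymize_waiver), and O(~publish_deed) is already established, so O(anonymize_waiver).
From O(anonymize_waiver) and premise 8, O(anonymize_waiver → ~submit_ledger), we obtain O(~submit_ledger).
So O(~submit_ledger) holds, i.e. submit_ledger is forbidden. None of the other listed options is forbidden under the premises.

submit_ledger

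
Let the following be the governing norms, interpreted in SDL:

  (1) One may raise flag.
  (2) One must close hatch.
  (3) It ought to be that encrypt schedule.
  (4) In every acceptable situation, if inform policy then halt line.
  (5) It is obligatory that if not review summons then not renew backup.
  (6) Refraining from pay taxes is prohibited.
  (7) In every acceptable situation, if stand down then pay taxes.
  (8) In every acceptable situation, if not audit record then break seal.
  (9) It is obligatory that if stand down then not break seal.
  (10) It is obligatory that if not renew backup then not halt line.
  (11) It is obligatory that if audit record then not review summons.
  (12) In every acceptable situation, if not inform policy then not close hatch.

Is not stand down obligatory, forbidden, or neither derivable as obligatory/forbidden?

Obligatory

From premise 2 we have O(close_hatch).
Premise 12 is O(¬inform_policy → ¬close_hatch); contrapositively O(close_hatch → inform_policy). Since O(close_hatch) holds, K gives O(inform_policy).
From O(inform_policy) and premise 4, O(inform_policy → halt_line), we obtain O(halt_line).
Premise 10 is O(¬renew_backup → ¬halt_line); contrapositively O(halt_line → renew_backup). Since O(halt_line) holds, K gives O(renew_backup).
The contrapositive of premise 5 (O(¬review_summons → ¬renew_backup)) is O(renew_backup → review_summons), and O(renew_backup) is already established, so O(review_summons).
Premise 11 is O(audit_record → ¬review_summons); contrapositively O(review_summons → ¬audit_record). Since O(review_summons) holds, K gives O(¬audit_record).
Premise 8 is O(¬audit_record → break_seal); since O(¬audit_record), deontic closure gives O(break_seal).
The contrapositive of premise 9 (O(stand_down → ¬break_seal)) is O(break_seal → ¬stand_down), and O(break_seal) is already established, so O(¬stand_down).
Premises 1, 3, 6, 7 do not contribute to this derivation.
Hence ¬stand_down is obligatory.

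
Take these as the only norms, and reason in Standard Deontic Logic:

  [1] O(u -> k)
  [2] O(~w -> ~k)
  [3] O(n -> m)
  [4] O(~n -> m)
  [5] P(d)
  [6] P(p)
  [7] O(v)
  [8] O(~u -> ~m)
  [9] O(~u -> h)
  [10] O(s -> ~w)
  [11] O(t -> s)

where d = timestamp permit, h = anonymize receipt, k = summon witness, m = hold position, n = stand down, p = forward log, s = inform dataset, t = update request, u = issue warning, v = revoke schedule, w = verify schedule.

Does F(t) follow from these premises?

Yes

Premises 3 and 4 are O(n -> m) and O(~n -> m); every ideal world satisfies n or ~n, so in either case m holds — hence O(m).
Premise 8 is O(~u -> ~m); contrapositively O(m -> u). Since O(m) holds, K gives O(u).
Premise 1 is O(u -> k); since O(u), deontic closure gives O(k).
The contrapositive of premise 2 (O(~w -> ~k)) is O(k -> w), and O(k) is already established, so O(w).
Premise 10 is O(s -> ~w); contrapositively O(w -> ~s). Since O(w) holds, K gives O(~s).
The contrapositive of premise 11 (O(t -> s)) is O(~s -> ~t), and O(~s) is already established, so O(~t).
Premises 5, 6, 7, 9 do not contribute to this derivation.
So O(~t) holds, i.e. F(t). The claim follows.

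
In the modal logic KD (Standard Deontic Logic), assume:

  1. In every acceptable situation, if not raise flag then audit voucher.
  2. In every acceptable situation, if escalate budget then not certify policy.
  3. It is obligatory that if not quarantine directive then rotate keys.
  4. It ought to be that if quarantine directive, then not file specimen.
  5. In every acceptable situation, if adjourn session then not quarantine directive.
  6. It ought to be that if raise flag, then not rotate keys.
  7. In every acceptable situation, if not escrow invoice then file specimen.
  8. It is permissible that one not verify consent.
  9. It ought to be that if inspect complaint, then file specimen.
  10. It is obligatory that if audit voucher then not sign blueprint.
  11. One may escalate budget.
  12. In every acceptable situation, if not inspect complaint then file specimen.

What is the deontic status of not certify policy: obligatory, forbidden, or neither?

Neither

Premise 2 is O(escalate_budget → ¬certify_policy), but O(escalate_budget) is not derivable from the premises (the permission P(escalate_budget) asserts only ¬O(¬escalate_budget), not O(escalate_budget)), so it does not yield O(¬certify_policy).
No premise or chain of K-axiom applications forces O(¬certify_policy), and none forces O(certify_policy). So ¬certify_policy is neither obligatory nor forbidden under these norms.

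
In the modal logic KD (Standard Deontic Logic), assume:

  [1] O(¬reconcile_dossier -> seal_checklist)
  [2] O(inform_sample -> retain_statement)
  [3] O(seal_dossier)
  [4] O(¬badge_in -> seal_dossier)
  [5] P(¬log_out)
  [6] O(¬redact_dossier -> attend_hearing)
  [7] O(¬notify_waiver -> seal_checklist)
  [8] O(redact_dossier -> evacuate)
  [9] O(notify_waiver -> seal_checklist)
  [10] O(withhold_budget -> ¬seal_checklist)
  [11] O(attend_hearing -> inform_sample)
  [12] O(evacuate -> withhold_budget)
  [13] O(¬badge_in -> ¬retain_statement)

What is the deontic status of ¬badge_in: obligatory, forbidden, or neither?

Premises 9 and 7 are O(notify_waiver -> seal_checklist) and O(¬notify_waiver -> seal_checklist); every ideal world satisfies notify_waiver or ¬notify_waiver, so in either case seal_checklist holds — hence O(seal_checklist).
Premise 10, O(withhold_budget -> ¬seal_checklist), contraposes to O(seal_checklist -> ¬withhold_budget); with O(seal_checklist) we get O(¬withhold_budget).
The contrapositive of premise 12 (O(evacuate -> withhold_budget)) is O(¬withhold_budget -> ¬evacuate), and O(¬withhold_budget) is already established, so O(¬evacuate).
Premise 8, O(redact_dossier -> evacuate), contraposes to O(¬evacuate -> ¬redact_dossier); with O(¬evacuate) we get O(¬redact_dossier).
Applying K to premise 6 (O(¬redact_dossier -> attend_hearing)) and O(¬redact_dossier) yields O(attend_hearing).
Premise 11 is O(attend_hearing -> inform_sample); since O(attend_hearing), deontic closure gives O(inform_sample).
With premise 2, O(inform_sample -> retain_statement), the K-axiom yields O(retain_statement).
Premise 13 is O(¬badge_in -> ¬retain_statement); contrapositively O(retain_statement -> badge_in). Since O(retain_statement) holds, K gives O(badge_in).
Premises 1, 3, 4, 5 do not contribute to this derivation.
Thus O(badge_in), which is F(¬badge_in): ¬badge_in is forbidden.

Forbidden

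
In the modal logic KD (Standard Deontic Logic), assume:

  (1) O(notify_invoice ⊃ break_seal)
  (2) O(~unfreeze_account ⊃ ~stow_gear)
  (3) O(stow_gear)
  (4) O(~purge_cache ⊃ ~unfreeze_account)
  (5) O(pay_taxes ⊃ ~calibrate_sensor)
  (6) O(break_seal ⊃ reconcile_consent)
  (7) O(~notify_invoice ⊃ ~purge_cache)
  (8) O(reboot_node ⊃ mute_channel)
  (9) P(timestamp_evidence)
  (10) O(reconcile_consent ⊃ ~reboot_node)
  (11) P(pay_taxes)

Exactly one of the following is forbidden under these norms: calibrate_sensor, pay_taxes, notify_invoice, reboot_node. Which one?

reboot_node

Premise 3 gives O(stow_gear).
Premise 2, O(~unfreeze_account ⊃ ~stow_gear), contraposes to O(stow_gear ⊃ unfreeze_account); with O(stow_gear) we get O(unfreeze_account).
Premise 4 is O(~purge_cache ⊃ ~unfreeze_account); contrapositively O(unfreeze_account ⊃ purge_cache). Since O(unfreeze_account) holds, K gives O(purge_cache).
Premise 7 is O(~notify_invoice ⊃ ~purge_cache); contrapositively O(purge_cache ⊃ notify_invoice). Since O(purge_cache) holds, K gives O(notify_invoice).
From O(notify_invoice) and premise 1, O(notify_invoice ⊃ break_seal), we obtain O(break_seal).
With premise 6, O(break_seal ⊃ reconcile_consent), the K-axiom yields O(reconcile_consent).
Premise 10 is O(reconcile_consent ⊃ ~reboot_node); since O(reconcile_consent), deontic closure gives O(~reboot_node).
So O(~reboot_node) holds, i.e. reboot_node is forbidden. None of the other listed options is forbidden under the premises.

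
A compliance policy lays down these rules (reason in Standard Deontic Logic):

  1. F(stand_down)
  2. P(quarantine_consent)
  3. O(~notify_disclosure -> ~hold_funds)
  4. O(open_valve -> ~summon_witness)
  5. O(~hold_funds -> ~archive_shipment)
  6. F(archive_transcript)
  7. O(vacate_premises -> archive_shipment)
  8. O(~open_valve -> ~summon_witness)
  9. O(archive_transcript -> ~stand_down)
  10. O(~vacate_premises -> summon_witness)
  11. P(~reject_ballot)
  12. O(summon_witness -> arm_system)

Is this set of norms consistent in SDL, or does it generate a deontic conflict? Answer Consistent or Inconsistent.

Premise 9 is O(archive_transcript -> ~stand_down); even if O(~stand_down) held, inferring O(archive_transcript) would be affirming the consequent — invalid.
So O(archive_transcript) is not derivable, and the apparent clash with O(~archive_transcript) does not arise.
A world satisfying every obligation exists (e.g. archive_shipment=true, archive_transcript=false, arm_system=false, hold_funds=true, notify_disclosure=true, open_valve=false, quarantine_consent=false, reject_ballot=false, stand_down=false, summon_witness=false, vacate_premises=true); no atom is both obligatory and forbidden, so the set is consistent.

Consistent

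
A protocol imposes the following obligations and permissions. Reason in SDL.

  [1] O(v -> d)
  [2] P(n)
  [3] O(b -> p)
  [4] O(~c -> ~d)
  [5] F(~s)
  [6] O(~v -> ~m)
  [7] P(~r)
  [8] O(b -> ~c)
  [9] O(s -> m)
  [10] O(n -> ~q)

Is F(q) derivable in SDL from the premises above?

No

Premise 10 is O(n -> ~q), but O(n) is not derivable from the premises (the permission P(n) asserts only ~O(~n), not O(n)), so it does not yield O(~q).
No other premise forces O(~q). An ideal world satisfying every premise can still have q true, so F(q) is not derivable.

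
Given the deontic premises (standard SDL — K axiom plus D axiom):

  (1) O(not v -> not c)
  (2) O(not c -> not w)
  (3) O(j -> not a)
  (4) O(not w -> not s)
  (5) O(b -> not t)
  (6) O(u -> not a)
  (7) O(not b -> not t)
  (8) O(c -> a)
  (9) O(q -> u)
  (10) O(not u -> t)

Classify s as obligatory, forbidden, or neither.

Premises 5 and 7 cover both cases: O(b -> not t) and O(not b -> not t). Since b ∨ not b is a tautology, O(not t) follows.
The contrapositive of premise 10 (O(not u -> t)) is O(not t -> u), and O(not t) is already established, so O(u).
Premise 6 is O(u -> not a); since O(u), deontic closure gives O(not a).
Premise 8, O(c -> a), contraposes to O(not a -> not c); with O(not a) we get O(not c).
From O(not c) and premise 2, O(not c -> not w), we obtain O(not w).
Premise 4 is O(not w -> not s); since O(not w), deontic closure gives O(not s).
Premises 1, 3, 9 do not contribute to this derivation.
Thus O(not s), which is F(s): s is forbidden.

Forbidden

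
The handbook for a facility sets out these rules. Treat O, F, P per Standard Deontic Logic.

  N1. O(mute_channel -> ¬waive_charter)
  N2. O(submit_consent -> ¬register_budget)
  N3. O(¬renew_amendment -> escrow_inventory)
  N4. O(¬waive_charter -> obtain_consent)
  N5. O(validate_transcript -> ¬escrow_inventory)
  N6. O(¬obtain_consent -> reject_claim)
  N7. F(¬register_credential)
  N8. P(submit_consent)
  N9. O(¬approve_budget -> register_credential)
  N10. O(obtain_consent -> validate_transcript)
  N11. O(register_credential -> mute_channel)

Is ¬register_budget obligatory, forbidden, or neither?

Premise 2 is O(submit_consent -> ¬register_budget), but O(submit_consent) is not derivable from the premises (the permission P(submit_consent) asserts only ¬O(¬submit_consent), not O(submit_consent)), so it does not yield O(¬register_budget).
No premise or chain of K-axiom applications forces O(¬register_budget), and none forces O(register_budget). So ¬register_budget is neither obligatory nor forbidden under these norms.

Neither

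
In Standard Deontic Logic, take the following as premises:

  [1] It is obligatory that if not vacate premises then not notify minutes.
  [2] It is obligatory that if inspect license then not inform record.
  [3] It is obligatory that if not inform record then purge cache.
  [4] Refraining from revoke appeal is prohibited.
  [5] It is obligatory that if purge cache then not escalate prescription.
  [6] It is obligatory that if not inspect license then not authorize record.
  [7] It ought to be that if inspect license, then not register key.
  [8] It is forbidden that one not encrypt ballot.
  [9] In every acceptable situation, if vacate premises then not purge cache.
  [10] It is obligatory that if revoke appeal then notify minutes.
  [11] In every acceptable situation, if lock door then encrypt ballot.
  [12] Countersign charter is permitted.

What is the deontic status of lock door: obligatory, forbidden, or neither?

Premise 11 is O(lock_door → encrypt_ballot); even if O(encrypt_ballot) held, inferring O(lock_door) would be affirming the consequent — invalid.
No premise or chain of K-axiom applications forces O(lock_door), and none forces O(¬lock_door). So lock_door is neither obligatory nor forbidden under these norms.

Neither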